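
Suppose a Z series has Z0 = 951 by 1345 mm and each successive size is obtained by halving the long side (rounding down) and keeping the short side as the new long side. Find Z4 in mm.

237 × 336 mm

Z1: ⌊1345/2⌋ × 951 = 672 × 951 mm
Z2: ⌊951/2⌋ × 672 = 475 × 672 mm
Z3: ⌊672/2⌋ × 475 = 336 × 475 mm
Z4: ⌊475/2⌋ × 336 = 237 × 336 mm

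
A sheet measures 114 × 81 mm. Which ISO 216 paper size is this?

C7 (81 × 114 mm)

Aspect ratio 114/81 ≈ 1.407 — close to the ISO √2 ≈ 1.414.
In the C-series (envelope sizes, between A and B): C7 = 81 × 114 mm.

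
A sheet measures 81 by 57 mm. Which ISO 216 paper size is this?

Aspect ratio 81/57 ≈ 1.421 — close to the ISO √2 ≈ 1.414.
In the C-series (envelope sizes, between A and B): C8 = 57 × 81 mm.

C8 (57 × 81 mm)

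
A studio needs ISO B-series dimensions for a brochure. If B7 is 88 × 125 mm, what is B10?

31 × 44 mm

B8: ⌊125/2⌋ × 88 = 62 × 88 mm
B9: ⌊88/2⌋ × 62 = 44 × 62 mm
B10: ⌊62/2⌋ × 44 = 31 × 44 mm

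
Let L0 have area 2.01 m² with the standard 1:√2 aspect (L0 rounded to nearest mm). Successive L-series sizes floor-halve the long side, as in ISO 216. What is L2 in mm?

Let L0's short side be w mm. w · w√2 = 2.01 m² = 2,010,000 mm², so w ≈ 1192.2 mm and w√2 ≈ 1686.0 mm → L0 = 1192 × 1686 mm.
L1: ⌊1686/2⌋ × 1192 = 843 × 1192 mm
L2: ⌊1192/2⌋ × 843 = 596 × 843 mm

596 × 843 mm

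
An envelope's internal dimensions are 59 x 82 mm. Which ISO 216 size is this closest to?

C8 (57 × 81 mm)

Aspect ratio 82/59 ≈ 1.390 (ISO target is √2 ≈ 1.414).
In the C-series (envelope sizes, between A and B): C8 = 57 × 81 mm.
Off by 3 mm total — nearest standard size.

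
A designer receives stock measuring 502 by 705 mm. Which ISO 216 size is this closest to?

Aspect ratio 705/502 ≈ 1.404 — close to the ISO √2 ≈ 1.414.
In the B-series (B0 = 1000 × 1414 mm): B2 = 500 × 707 mm.
Off by 4 mm total — nearest standard size.

B2 (500 × 707 mm)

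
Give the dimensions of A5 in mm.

A0 = 841 × 1189 mm (A0 has area 1 m², aspect 1:√2).
A1: ⌊1189/2⌋ × 841 = 594 × 841 mm
A2: ⌊841/2⌋ × 594 = 420 × 594 mm
A3: ⌊594/2⌋ × 420 = 297 × 420 mm
A4: ⌊420/2⌋ × 297 = 210 × 297 mm
A5: ⌊297/2⌋ × 210 = 148 × 210 mm

148 × 210 mm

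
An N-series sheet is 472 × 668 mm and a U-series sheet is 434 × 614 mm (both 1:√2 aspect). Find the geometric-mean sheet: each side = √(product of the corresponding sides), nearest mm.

Short side: √(472 · 434) = √204848 ≈ 452.6 → 453 mm
Long side: √(668 · 614) = √410152 ≈ 640.4 → 640 mm

453 × 640 mm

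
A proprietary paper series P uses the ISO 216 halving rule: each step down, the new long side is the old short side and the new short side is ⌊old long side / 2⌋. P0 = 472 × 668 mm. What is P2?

236 × 334 mm

P1: ⌊668/2⌋ × 472 = 334 × 472 mm
P2: ⌊472/2⌋ × 334 = 236 × 334 mm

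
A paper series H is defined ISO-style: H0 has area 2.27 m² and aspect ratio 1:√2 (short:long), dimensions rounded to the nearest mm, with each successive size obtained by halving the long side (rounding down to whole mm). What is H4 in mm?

316 × 448 mm

Let H0's short side be w mm. w · w√2 = 2.27 m² = 2,270,000 mm², so w ≈ 1266.9 mm and w√2 ≈ 1791.7 mm → H0 = 1267 × 1792 mm.
H1: ⌊1792/2⌋ × 1267 = 896 × 1267 mm
H2: ⌊1267/2⌋ × 896 = 633 × 896 mm
H3: ⌊896/2⌋ × 633 = 448 × 633 mm
H4: ⌊633/2⌋ × 448 = 316 × 448 mm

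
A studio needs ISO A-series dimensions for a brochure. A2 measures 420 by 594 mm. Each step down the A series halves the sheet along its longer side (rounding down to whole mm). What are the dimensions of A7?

74 × 105 mm

A3: ⌊594/2⌋ × 420 = 297 × 420 mm
A4: ⌊420/2⌋ × 297 = 210 × 297 mm
A5: ⌊297/2⌋ × 210 = 148 × 210 mm
A6: ⌊210/2⌋ × 148 = 105 × 148 mm
A7: ⌊148/2⌋ × 105 = 74 × 105 mm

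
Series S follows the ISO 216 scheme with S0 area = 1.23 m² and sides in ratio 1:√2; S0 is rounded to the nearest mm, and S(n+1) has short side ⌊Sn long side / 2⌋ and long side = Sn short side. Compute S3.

Let S0's short side be w mm. w · w√2 = 1.23 m² = 1,230,000 mm², so w ≈ 932.6 mm and w√2 ≈ 1318.9 mm → S0 = 933 × 1319 mm.
S1: ⌊1319/2⌋ × 933 = 659 × 933 mm
S2: ⌊933/2⌋ × 659 = 466 × 659 mm
S3: ⌊659/2⌋ × 466 = 329 × 466 mm

329 × 466 mm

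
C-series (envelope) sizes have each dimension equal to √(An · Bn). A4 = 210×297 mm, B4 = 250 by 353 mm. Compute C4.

229 × 324 mm

Short side: √(210 · 250) = √52500 ≈ 229.1 → 229 mm
Long side: √(297 · 353) = √104841 ≈ 323.8 → 324 mm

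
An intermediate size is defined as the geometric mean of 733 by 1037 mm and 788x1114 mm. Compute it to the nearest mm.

Short side: √(733 · 788) = √577604 ≈ 760.0 → 760 mm
Long side: √(1037 · 1114) = √1155218 ≈ 1074.8 → 1075 mm

760 × 1075 mm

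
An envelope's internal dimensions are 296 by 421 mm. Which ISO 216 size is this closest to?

Aspect ratio 421/296 ≈ 1.422 — close to the ISO √2 ≈ 1.414.
In the A-series (A0 area = 1 m²): A3 = 297 × 420 mm.
Off by 2 mm total — nearest standard size.

A3 (297 × 420 mm)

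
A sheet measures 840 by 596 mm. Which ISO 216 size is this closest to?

Aspect ratio 840/596 ≈ 1.409 — close to the ISO √2 ≈ 1.414.
In the A-series (A0 area = 1 m²): A1 = 594 × 841 mm.
Off by 3 mm total — nearest standard size.

A1 (594 × 841 mm)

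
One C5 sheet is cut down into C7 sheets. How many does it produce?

C5 = 162 × 229 mm; C7 = 81 × 114 mm.
Each halving step doubles the count; 2 steps from C5 to C7.
2^2 = 4.

4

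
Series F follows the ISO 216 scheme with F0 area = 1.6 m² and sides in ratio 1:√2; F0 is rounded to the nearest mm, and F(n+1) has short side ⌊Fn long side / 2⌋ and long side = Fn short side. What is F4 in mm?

266 × 376 mm

Let F0's short side be w mm. w · w√2 = 1.6 m² = 1,600,000 mm², so w ≈ 1063.7 mm and w√2 ≈ 1504.2 mm → F0 = 1064 × 1504 mm.
F1: ⌊1504/2⌋ × 1064 = 752 × 1064 mm
F2: ⌊1064/2⌋ × 752 = 532 × 752 mm
F3: ⌊752/2⌋ × 532 = 376 × 532 mm
F4: ⌊532/2⌋ × 376 = 266 × 376 mm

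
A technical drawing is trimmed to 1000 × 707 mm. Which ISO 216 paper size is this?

Aspect ratio 1000/707 ≈ 1.414 — close to the ISO √2 ≈ 1.414.
In the B-series (B0 = 1000 × 1414 mm): B1 = 707 × 1000 mm.

B1 (707 × 1000 mm)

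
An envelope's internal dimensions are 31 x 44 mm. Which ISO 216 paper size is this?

B10 (31 × 44 mm)

Aspect ratio 44/31 ≈ 1.419 — close to the ISO √2 ≈ 1.414.
In the B-series (B0 = 1000 × 1414 mm): B10 = 31 × 44 mm.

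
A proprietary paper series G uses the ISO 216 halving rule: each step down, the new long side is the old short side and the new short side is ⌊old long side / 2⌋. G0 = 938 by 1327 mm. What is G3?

G1: ⌊1327/2⌋ × 938 = 663 × 938 mm
G2: ⌊938/2⌋ × 663 = 469 × 663 mm
G3: ⌊663/2⌋ × 469 = 331 × 469 mm

331 × 469 mm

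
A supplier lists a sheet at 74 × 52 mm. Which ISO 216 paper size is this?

A8 (52 × 74 mm)

Aspect ratio 74/52 ≈ 1.423 — close to the ISO √2 ≈ 1.414.
In the A-series (A0 area = 1 m²): A8 = 52 × 74 mm.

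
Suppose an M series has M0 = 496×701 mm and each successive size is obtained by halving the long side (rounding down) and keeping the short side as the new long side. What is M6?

62 × 87 mm

M1: ⌊701/2⌋ × 496 = 350 × 496 mm
M2: ⌊496/2⌋ × 350 = 248 × 350 mm
M3: ⌊350/2⌋ × 248 = 175 × 248 mm
M4: ⌊248/2⌋ × 175 = 124 × 175 mm
M5: ⌊175/2⌋ × 124 = 87 × 124 mm
M6: ⌊124/2⌋ × 87 = 62 × 87 mm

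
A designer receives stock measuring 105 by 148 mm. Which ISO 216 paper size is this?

A6 (105 × 148 mm)

Aspect ratio 148/105 ≈ 1.410 — close to the ISO √2 ≈ 1.414.
In the A-series (A0 area = 1 m²): A6 = 105 × 148 mm.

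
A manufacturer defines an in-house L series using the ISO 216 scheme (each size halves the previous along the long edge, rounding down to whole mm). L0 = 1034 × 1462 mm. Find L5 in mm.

182 × 258 mm

L1: ⌊1462/2⌋ × 1034 = 731 × 1034 mm
L2: ⌊1034/2⌋ × 731 = 517 × 731 mm
L3: ⌊731/2⌋ × 517 = 365 × 517 mm
L4: ⌊517/2⌋ × 365 = 258 × 365 mm
L5: ⌊365/2⌋ × 258 = 182 × 258 mm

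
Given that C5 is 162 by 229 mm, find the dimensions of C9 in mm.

40 × 57 mm

C6: ⌊229/2⌋ × 162 = 114 × 162 mm
C7: ⌊162/2⌋ × 114 = 81 × 114 mm
C8: ⌊114/2⌋ × 81 = 57 × 81 mm
C9: ⌊81/2⌋ × 57 = 40 × 57 mm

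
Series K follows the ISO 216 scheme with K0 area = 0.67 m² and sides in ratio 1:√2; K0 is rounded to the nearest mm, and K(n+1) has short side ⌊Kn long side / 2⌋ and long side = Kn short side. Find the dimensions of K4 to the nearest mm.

172 × 243 mm

Let K0's short side be w mm. w · w√2 = 0.67 m² = 670,000 mm², so w ≈ 688.3 mm and w√2 ≈ 973.4 mm → K0 = 688 × 973 mm.
K1: ⌊973/2⌋ × 688 = 486 × 688 mm
K2: ⌊688/2⌋ × 486 = 344 × 486 mm
K3: ⌊486/2⌋ × 344 = 243 × 344 mm
K4: ⌊344/2⌋ × 243 = 172 × 243 mm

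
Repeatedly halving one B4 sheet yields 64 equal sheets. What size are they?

B10

64 = 2^6, so 6 halving steps.
B4 → B5 → … → B10 after 6 steps.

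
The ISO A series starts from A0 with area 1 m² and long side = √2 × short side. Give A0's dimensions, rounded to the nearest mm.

Let the short side be w mm. Then the long side is w√2 and w · w√2 = 10⁶ mm².
w² = 10⁶/√2, so w = 1000 / 2^(1/4) ≈ 840.9 mm; long side = 1000 · 2^(1/4) ≈ 1189.2 mm.

841 × 1189 mm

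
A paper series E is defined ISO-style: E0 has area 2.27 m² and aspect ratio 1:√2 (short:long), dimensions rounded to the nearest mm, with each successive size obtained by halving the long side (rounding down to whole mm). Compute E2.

633 × 896 mm

Let E0's short side be w mm. w · w√2 = 2.27 m² = 2,270,000 mm², so w ≈ 1266.9 mm and w√2 ≈ 1791.7 mm → E0 = 1267 × 1792 mm.
E1: ⌊1792/2⌋ × 1267 = 896 × 1267 mm
E2: ⌊1267/2⌋ × 896 = 633 × 896 mm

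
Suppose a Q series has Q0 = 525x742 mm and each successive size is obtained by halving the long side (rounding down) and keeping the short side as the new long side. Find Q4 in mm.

131 × 185 mm

Q1: ⌊742/2⌋ × 525 = 371 × 525 mm
Q2: ⌊525/2⌋ × 371 = 262 × 371 mm
Q3: ⌊371/2⌋ × 262 = 185 × 262 mm
Q4: ⌊262/2⌋ × 185 = 131 × 185 mm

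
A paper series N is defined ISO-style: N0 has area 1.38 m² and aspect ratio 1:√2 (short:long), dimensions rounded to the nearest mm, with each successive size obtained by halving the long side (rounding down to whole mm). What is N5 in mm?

174 × 247 mm

Let N0's short side be w mm. w · w√2 = 1.38 m² = 1,380,000 mm², so w ≈ 987.8 mm and w√2 ≈ 1397.0 mm → N0 = 988 × 1397 mm.
N1: ⌊1397/2⌋ × 988 = 698 × 988 mm
N2: ⌊988/2⌋ × 698 = 494 × 698 mm
N3: ⌊698/2⌋ × 494 = 349 × 494 mm
N4: ⌊494/2⌋ × 349 = 247 × 349 mm
N5: ⌊349/2⌋ × 247 = 174 × 247 mm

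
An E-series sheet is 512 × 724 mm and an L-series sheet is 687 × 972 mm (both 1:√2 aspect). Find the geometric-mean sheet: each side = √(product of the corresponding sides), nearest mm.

Short side: √(512 · 687) = √351744 ≈ 593.1 → 593 mm
Long side: √(724 · 972) = √703728 ≈ 838.9 → 839 mm

593 × 839 mm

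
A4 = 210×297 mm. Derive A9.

A5: ⌊297/2⌋ × 210 = 148 × 210 mm
A6: ⌊210/2⌋ × 148 = 105 × 148 mm
A7: ⌊148/2⌋ × 105 = 74 × 105 mm
A8: ⌊105/2⌋ × 74 = 52 × 74 mm
A9: ⌊74/2⌋ × 52 = 37 × 52 mm

37 × 52 mm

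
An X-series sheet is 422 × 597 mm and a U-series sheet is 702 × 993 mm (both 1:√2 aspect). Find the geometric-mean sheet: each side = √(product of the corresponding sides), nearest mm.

544 × 770 mm

Short side: √(422 · 702) = √296244 ≈ 544.3 → 544 mm
Long side: √(597 · 993) = √592821 ≈ 769.9 → 770 mm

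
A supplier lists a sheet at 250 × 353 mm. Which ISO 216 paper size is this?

Aspect ratio 353/250 ≈ 1.412 — close to the ISO √2 ≈ 1.414.
In the B-series (B0 = 1000 × 1414 mm): B4 = 250 × 353 mm.

B4 (250 × 353 mm)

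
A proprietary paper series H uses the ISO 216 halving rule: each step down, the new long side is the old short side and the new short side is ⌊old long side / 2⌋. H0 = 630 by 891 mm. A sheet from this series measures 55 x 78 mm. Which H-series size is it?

H0: 630 × 891 mm
H1: 445 × 630 mm
H2: 315 × 445 mm
H3: 222 × 315 mm
H4: 157 × 222 mm
H5: 111 × 157 mm
H6: 78 × 111 mm
H7: 55 × 78 mm
H8: 39 × 55 mm
→ matches H7.

H7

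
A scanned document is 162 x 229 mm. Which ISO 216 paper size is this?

Aspect ratio 229/162 ≈ 1.414 — close to the ISO √2 ≈ 1.414.
In the C-series (envelope sizes, between A and B): C5 = 162 × 229 mm.

C5 (162 × 229 mm)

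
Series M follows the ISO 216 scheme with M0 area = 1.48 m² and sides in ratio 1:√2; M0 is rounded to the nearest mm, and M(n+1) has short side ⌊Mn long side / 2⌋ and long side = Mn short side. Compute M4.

Let M0's short side be w mm. w · w√2 = 1.48 m² = 1,480,000 mm², so w ≈ 1023.0 mm and w√2 ≈ 1446.7 mm → M0 = 1023 × 1447 mm.
M1: ⌊1447/2⌋ × 1023 = 723 × 1023 mm
M2: ⌊1023/2⌋ × 723 = 511 × 723 mm
M3: ⌊723/2⌋ × 511 = 361 × 511 mm
M4: ⌊511/2⌋ × 361 = 255 × 361 mm

255 × 361 mm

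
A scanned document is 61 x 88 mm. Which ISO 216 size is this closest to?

B8 (62 × 88 mm)

Aspect ratio 88/61 ≈ 1.443 (ISO target is √2 ≈ 1.414).
In the B-series (B0 = 1000 × 1414 mm): B8 = 62 × 88 mm.
Off by 1 mm total — nearest standard size.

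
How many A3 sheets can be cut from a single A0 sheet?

Each ISO step halves the sheet: 1 × A0 → 2 × A1 → 4 × A2 → 8 × A3
From A0 to A3 is 3 halving steps: 2^3 = 8.

8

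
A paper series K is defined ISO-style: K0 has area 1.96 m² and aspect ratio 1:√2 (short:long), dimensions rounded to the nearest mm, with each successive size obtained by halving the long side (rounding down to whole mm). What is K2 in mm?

588 × 832 mm

Let K0's short side be w mm. w · w√2 = 1.96 m² = 1,960,000 mm², so w ≈ 1177.3 mm and w√2 ≈ 1664.9 mm → K0 = 1177 × 1665 mm.
K1: ⌊1665/2⌋ × 1177 = 832 × 1177 mm
K2: ⌊1177/2⌋ × 832 = 588 × 832 mm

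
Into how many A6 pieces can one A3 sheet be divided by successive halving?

8

Each ISO step halves the sheet: 1 × A3 → 2 × A4 → 4 × A5 → 8 × A6
From A3 to A6 is 3 halving steps: 2^3 = 8.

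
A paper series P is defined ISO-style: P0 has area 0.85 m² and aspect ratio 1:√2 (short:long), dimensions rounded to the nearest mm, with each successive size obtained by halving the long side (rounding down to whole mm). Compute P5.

Let P0's short side be w mm. w · w√2 = 0.85 m² = 850,000 mm², so w ≈ 775.3 mm and w√2 ≈ 1096.4 mm → P0 = 775 × 1096 mm.
P1: ⌊1096/2⌋ × 775 = 548 × 775 mm
P2: ⌊775/2⌋ × 548 = 387 × 548 mm
P3: ⌊548/2⌋ × 387 = 274 × 387 mm
P4: ⌊387/2⌋ × 274 = 193 × 274 mm
P5: ⌊274/2⌋ × 193 = 137 × 193 mm

137 × 193 mm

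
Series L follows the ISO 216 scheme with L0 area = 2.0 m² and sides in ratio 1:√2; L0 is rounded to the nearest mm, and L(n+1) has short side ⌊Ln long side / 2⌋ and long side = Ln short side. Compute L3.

Let L0's short side be w mm. w · w√2 = 2.0 m² = 2,000,000 mm², so w ≈ 1189.2 mm and w√2 ≈ 1681.8 mm → L0 = 1189 × 1682 mm.
L1: ⌊1682/2⌋ × 1189 = 841 × 1189 mm
L2: ⌊1189/2⌋ × 841 = 594 × 841 mm
L3: ⌊841/2⌋ × 594 = 420 × 594 mm

420 × 594 mm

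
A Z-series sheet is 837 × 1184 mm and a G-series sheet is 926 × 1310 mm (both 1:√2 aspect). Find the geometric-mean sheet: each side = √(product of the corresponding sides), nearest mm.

Short side: √(837 · 926) = √775062 ≈ 880.4 → 880 mm
Long side: √(1184 · 1310) = √1551040 ≈ 1245.4 → 1245 mm

880 × 1245 mm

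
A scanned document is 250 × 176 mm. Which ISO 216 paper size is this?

B5 (176 × 250 mm)

Aspect ratio 250/176 ≈ 1.420 — close to the ISO √2 ≈ 1.414.
In the B-series (B0 = 1000 × 1414 mm): B5 = 176 × 250 mm.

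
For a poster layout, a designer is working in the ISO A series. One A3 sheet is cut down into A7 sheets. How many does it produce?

16

A3 = 297 × 420 mm; A7 = 74 × 105 mm.
Each halving step doubles the count; 4 steps from A3 to A7.
2^4 = 16.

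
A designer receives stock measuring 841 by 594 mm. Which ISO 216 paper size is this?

Aspect ratio 841/594 ≈ 1.416 — close to the ISO √2 ≈ 1.414.
In the A-series (A0 area = 1 m²): A1 = 594 × 841 mm.

A1 (594 × 841 mm)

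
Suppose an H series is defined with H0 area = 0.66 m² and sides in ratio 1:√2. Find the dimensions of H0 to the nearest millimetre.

683 × 966 mm

Let the short side be w mm. Then w · w√2 = 0.66 m² = 660,000 mm².
w² = 660,000/√2, so w ≈ 683.1 mm; long side = w√2 ≈ 966.1 mm.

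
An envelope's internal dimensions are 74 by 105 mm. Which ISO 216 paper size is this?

A7 (74 × 105 mm)

Aspect ratio 105/74 ≈ 1.419 — close to the ISO √2 ≈ 1.414.
In the A-series (A0 area = 1 m²): A7 = 74 × 105 mm.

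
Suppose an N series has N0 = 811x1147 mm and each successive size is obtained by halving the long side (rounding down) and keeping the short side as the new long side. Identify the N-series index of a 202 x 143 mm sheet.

N0: 811 × 1147 mm
N1: 573 × 811 mm
N2: 405 × 573 mm
N3: 286 × 405 mm
N4: 202 × 286 mm
N5: 143 × 202 mm
N6: 101 × 143 mm
→ matches N5.

N5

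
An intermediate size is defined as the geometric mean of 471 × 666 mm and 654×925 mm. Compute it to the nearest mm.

555 × 785 mm

Short side: √(471 · 654) = √308034 ≈ 555.0 → 555 mm
Long side: √(666 · 925) = √616050 ≈ 784.9 → 785 mm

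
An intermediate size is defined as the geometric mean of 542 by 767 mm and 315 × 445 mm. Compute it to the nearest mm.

413 × 584 mm

Short side: √(542 · 315) = √170730 ≈ 413.2 → 413 mm
Long side: √(767 · 445) = √341315 ≈ 584.2 → 584 mm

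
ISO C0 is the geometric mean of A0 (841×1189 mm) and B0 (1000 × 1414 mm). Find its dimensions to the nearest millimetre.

Short: √(841 · 1000) = √841000 ≈ 917.1 mm.
Long: √(1189 · 1414) = √1681246 ≈ 1296.6 mm.

917 × 1297 mm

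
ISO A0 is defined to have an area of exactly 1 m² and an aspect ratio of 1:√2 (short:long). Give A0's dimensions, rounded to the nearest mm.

841 × 1189 mm

Let the short side be w mm. Then the long side is w√2 and w · w√2 = 10⁶ mm².
w² = 10⁶/√2, so w = 1000 / 2^(1/4) ≈ 840.9 mm; long side = 1000 · 2^(1/4) ≈ 1189.2 mm.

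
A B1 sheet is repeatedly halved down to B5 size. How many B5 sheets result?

B1 = 707 × 1000 mm; B5 = 176 × 250 mm.
Each halving step doubles the count; 4 steps from B1 to B5.
2^4 = 16.

16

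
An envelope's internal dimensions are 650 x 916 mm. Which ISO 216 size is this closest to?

Aspect ratio 916/650 ≈ 1.409 — close to the ISO √2 ≈ 1.414.
In the C-series (envelope sizes, between A and B): C1 = 648 × 917 mm.
Off by 3 mm total — nearest standard size.

C1 (648 × 917 mm)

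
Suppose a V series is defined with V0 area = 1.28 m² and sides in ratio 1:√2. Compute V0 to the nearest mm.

Let the short side be w mm. Then w · w√2 = 1.28 m² = 1,280,000 mm².
w² = 1,280,000/√2, so w ≈ 951.4 mm; long side = w√2 ≈ 1345.4 mm.

951 × 1345 mm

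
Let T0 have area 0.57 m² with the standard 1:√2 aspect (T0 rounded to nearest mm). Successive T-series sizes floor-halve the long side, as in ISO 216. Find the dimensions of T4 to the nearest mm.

158 × 224 mm

Let T0's short side be w mm. w · w√2 = 0.57 m² = 570,000 mm², so w ≈ 634.9 mm and w√2 ≈ 897.8 mm → T0 = 635 × 898 mm.
T1: ⌊898/2⌋ × 635 = 449 × 635 mm
T2: ⌊635/2⌋ × 449 = 317 × 449 mm
T3: ⌊449/2⌋ × 317 = 224 × 317 mm
T4: ⌊317/2⌋ × 224 = 158 × 224 mm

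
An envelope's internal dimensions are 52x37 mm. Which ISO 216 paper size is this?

A9 (37 × 52 mm)

Aspect ratio 52/37 ≈ 1.405 — close to the ISO √2 ≈ 1.414.
In the A-series (A0 area = 1 m²): A9 = 37 × 52 mm.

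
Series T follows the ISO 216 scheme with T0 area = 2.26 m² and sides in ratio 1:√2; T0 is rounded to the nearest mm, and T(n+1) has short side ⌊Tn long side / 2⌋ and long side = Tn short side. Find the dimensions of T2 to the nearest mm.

632 × 894 mm

Let T0's short side be w mm. w · w√2 = 2.26 m² = 2,260,000 mm², so w ≈ 1264.1 mm and w√2 ≈ 1787.8 mm → T0 = 1264 × 1788 mm.
T1: ⌊1788/2⌋ × 1264 = 894 × 1264 mm
T2: ⌊1264/2⌋ × 894 = 632 × 894 mm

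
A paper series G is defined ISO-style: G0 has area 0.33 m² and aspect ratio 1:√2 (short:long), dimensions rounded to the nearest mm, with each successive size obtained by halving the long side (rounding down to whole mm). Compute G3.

170 × 241 mm

Let G0's short side be w mm. w · w√2 = 0.33 m² = 330,000 mm², so w ≈ 483.1 mm and w√2 ≈ 683.1 mm → G0 = 483 × 683 mm.
G1: ⌊683/2⌋ × 483 = 341 × 483 mm
G2: ⌊483/2⌋ × 341 = 241 × 341 mm
G3: ⌊341/2⌋ × 241 = 170 × 241 mm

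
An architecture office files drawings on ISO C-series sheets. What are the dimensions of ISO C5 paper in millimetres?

C0 = 917 × 1297 mm (C0 is the geometric mean of A0 and B0, aspect 1:√2).
C1: ⌊1297/2⌋ × 917 = 648 × 917 mm
C2: ⌊917/2⌋ × 648 = 458 × 648 mm
C3: ⌊648/2⌋ × 458 = 324 × 458 mm
C4: ⌊458/2⌋ × 324 = 229 × 324 mm
C5: ⌊324/2⌋ × 229 = 162 × 229 mm

162 × 229 mm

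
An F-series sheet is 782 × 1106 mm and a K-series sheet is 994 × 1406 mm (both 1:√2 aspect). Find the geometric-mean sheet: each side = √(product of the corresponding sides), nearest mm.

Short side: √(782 · 994) = √777308 ≈ 881.7 → 882 mm
Long side: √(1106 · 1406) = √1555036 ≈ 1247.0 → 1247 mm

882 × 1247 mm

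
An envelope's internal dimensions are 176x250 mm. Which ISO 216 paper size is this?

B5 (176 × 250 mm)

Aspect ratio 250/176 ≈ 1.420 — close to the ISO √2 ≈ 1.414.
In the B-series (B0 = 1000 × 1414 mm): B5 = 176 × 250 mm.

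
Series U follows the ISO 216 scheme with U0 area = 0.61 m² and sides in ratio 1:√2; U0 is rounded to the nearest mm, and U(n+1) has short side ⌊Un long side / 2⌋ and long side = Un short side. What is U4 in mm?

164 × 232 mm

Let U0's short side be w mm. w · w√2 = 0.61 m² = 610,000 mm², so w ≈ 656.8 mm and w√2 ≈ 928.8 mm → U0 = 657 × 929 mm.
U1: ⌊929/2⌋ × 657 = 464 × 657 mm
U2: ⌊657/2⌋ × 464 = 328 × 464 mm
U3: ⌊464/2⌋ × 328 = 232 × 328 mm
U4: ⌊328/2⌋ × 232 = 164 × 232 mm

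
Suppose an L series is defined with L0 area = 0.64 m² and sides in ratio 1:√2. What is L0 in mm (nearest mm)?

Let the short side be w mm. Then w · w√2 = 0.64 m² = 640,000 mm².
w² = 640,000/√2, so w ≈ 672.7 mm; long side = w√2 ≈ 951.4 mm.

673 × 951 mm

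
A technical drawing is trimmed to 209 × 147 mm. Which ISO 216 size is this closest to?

A5 (148 × 210 mm)

Aspect ratio 209/147 ≈ 1.422 — close to the ISO √2 ≈ 1.414.
In the A-series (A0 area = 1 m²): A5 = 148 × 210 mm.
Off by 2 mm total — nearest standard size.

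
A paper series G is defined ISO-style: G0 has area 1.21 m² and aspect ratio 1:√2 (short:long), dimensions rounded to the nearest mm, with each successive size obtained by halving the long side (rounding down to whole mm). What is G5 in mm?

Let G0's short side be w mm. w · w√2 = 1.21 m² = 1,210,000 mm², so w ≈ 925.0 mm and w√2 ≈ 1308.1 mm → G0 = 925 × 1308 mm.
G1: ⌊1308/2⌋ × 925 = 654 × 925 mm
G2: ⌊925/2⌋ × 654 = 462 × 654 mm
G3: ⌊654/2⌋ × 462 = 327 × 462 mm
G4: ⌊462/2⌋ × 327 = 231 × 327 mm
G5: ⌊327/2⌋ × 231 = 163 × 231 mm

163 × 231 mm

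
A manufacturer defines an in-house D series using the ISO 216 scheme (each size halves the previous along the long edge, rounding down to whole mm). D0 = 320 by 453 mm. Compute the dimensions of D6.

D1 = 226 × 320 mm (from D0 by 1 halving).
D2: ⌊320/2⌋ × 226 = 160 × 226 mm
D3: ⌊226/2⌋ × 160 = 113 × 160 mm
D4: ⌊160/2⌋ × 113 = 80 × 113 mm
D5: ⌊113/2⌋ × 80 = 56 × 80 mm
D6: ⌊80/2⌋ × 56 = 40 × 56 mm

40 × 56 mm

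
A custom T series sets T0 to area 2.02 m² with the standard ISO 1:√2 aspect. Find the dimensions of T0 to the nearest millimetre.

1195 × 1690 mm

Let the short side be w mm. Then w · w√2 = 2.02 m² = 2,020,000 mm².
w² = 2,020,000/√2, so w ≈ 1195.1 mm; long side = w√2 ≈ 1690.2 mm.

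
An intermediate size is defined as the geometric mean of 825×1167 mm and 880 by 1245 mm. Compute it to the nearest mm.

Short side: √(825 · 880) = √726000 ≈ 852.1 → 852 mm
Long side: √(1167 · 1245) = √1452915 ≈ 1205.4 → 1205 mm

852 × 1205 mm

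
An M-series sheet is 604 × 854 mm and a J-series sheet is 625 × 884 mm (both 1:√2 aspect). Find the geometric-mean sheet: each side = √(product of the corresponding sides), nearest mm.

614 × 869 mm

Short side: √(604 · 625) = √377500 ≈ 614.4 → 614 mm
Long side: √(854 · 884) = √754936 ≈ 868.9 → 869 mm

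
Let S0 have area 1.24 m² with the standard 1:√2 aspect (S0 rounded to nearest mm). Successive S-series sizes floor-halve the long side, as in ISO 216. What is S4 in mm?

Let S0's short side be w mm. w · w√2 = 1.24 m² = 1,240,000 mm², so w ≈ 936.4 mm and w√2 ≈ 1324.2 mm → S0 = 936 × 1324 mm.
S1: ⌊1324/2⌋ × 936 = 662 × 936 mm
S2: ⌊936/2⌋ × 662 = 468 × 662 mm
S3: ⌊662/2⌋ × 468 = 331 × 468 mm
S4: ⌊468/2⌋ × 331 = 234 × 331 mm

234 × 331 mm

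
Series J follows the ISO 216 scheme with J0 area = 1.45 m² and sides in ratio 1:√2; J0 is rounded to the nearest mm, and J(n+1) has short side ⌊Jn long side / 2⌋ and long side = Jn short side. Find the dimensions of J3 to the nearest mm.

358 × 506 mm

Let J0's short side be w mm. w · w√2 = 1.45 m² = 1,450,000 mm², so w ≈ 1012.6 mm and w√2 ≈ 1432.0 mm → J0 = 1013 × 1432 mm.
J1: ⌊1432/2⌋ × 1013 = 716 × 1013 mm
J2: ⌊1013/2⌋ × 716 = 506 × 716 mm
J3: ⌊716/2⌋ × 506 = 358 × 506 mm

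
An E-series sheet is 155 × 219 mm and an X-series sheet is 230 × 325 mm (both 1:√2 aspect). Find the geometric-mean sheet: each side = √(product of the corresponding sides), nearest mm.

189 × 267 mm

Short side: √(155 · 230) = √35650 ≈ 188.8 → 189 mm
Long side: √(219 · 325) = √71175 ≈ 266.8 → 267 mm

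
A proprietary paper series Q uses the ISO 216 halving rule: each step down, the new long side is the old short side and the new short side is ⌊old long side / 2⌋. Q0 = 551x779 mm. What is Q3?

194 × 275 mm

Q1: ⌊779/2⌋ × 551 = 389 × 551 mm
Q2: ⌊551/2⌋ × 389 = 275 × 389 mm
Q3: ⌊389/2⌋ × 275 = 194 × 275 mm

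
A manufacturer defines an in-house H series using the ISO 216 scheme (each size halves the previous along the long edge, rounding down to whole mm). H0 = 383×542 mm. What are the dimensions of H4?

95 × 135 mm

H1: ⌊542/2⌋ × 383 = 271 × 383 mm
H2: ⌊383/2⌋ × 271 = 191 × 271 mm
H3: ⌊271/2⌋ × 191 = 135 × 191 mm
H4: ⌊191/2⌋ × 135 = 95 × 135 mm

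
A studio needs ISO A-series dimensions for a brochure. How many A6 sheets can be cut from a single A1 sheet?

Each ISO step halves the sheet: 1 × A1 → 2 × A2 → 4 × A3 → 8 × A4 → …
From A1 to A6 is 5 halving steps: 2^5 = 32.

32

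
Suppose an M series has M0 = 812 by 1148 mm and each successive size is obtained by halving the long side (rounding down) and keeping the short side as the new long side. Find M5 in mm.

143 × 203 mm

M1 = 574 × 812 mm (from M0 by 1 halving).
M2: ⌊812/2⌋ × 574 = 406 × 574 mm
M3: ⌊574/2⌋ × 406 = 287 × 406 mm
M4: ⌊406/2⌋ × 287 = 203 × 287 mm
M5: ⌊287/2⌋ × 203 = 143 × 203 mm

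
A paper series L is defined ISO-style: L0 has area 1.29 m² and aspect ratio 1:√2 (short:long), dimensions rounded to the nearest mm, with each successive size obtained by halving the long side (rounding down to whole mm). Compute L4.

238 × 337 mm

Let L0's short side be w mm. w · w√2 = 1.29 m² = 1,290,000 mm², so w ≈ 955.1 mm and w√2 ≈ 1350.7 mm → L0 = 955 × 1351 mm.
L1: ⌊1351/2⌋ × 955 = 675 × 955 mm
L2: ⌊955/2⌋ × 675 = 477 × 675 mm
L3: ⌊675/2⌋ × 477 = 337 × 477 mm
L4: ⌊477/2⌋ × 337 = 238 × 337 mm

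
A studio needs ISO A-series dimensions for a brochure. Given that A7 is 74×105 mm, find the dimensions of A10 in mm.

A8: ⌊105/2⌋ × 74 = 52 × 74 mm
A9: ⌊74/2⌋ × 52 = 37 × 52 mm
A10: ⌊52/2⌋ × 37 = 26 × 37 mm

26 × 37 mm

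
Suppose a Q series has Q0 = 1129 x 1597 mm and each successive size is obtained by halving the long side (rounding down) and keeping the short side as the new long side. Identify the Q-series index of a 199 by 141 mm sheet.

Q6

Q0: 1129 × 1597 mm
Q1: 798 × 1129 mm
Q2: 564 × 798 mm
Q3: 399 × 564 mm
Q4: 282 × 399 mm
Q5: 199 × 282 mm
Q6: 141 × 199 mm
Q7: 99 × 141 mm
→ matches Q6.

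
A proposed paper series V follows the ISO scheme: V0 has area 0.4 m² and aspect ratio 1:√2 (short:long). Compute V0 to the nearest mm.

532 × 752 mm

Let the short side be w mm. Then w · w√2 = 0.4 m² = 400,000 mm².
w² = 400,000/√2, so w ≈ 531.8 mm; long side = w√2 ≈ 752.1 mm.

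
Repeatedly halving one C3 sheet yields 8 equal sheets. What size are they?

C6

8 = 2^3, so 3 halving steps.
C3 → C4 → … → C6 after 3 steps.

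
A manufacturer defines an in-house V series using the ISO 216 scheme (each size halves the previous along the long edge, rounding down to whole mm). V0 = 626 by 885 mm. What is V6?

78 × 110 mm

V1: ⌊885/2⌋ × 626 = 442 × 626 mm
V2: ⌊626/2⌋ × 442 = 313 × 442 mm
V3: ⌊442/2⌋ × 313 = 221 × 313 mm
V4: ⌊313/2⌋ × 221 = 156 × 221 mm
V5: ⌊221/2⌋ × 156 = 110 × 156 mm
V6: ⌊156/2⌋ × 110 = 78 × 110 mm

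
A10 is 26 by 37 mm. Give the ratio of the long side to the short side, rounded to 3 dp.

1.423

37 / 26 = 1.423
ISO 216 targets √2 ≈ 1.414; the +0.009 deviation is from mm rounding.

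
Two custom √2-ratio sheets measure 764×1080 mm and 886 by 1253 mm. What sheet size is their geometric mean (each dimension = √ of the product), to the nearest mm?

823 × 1163 mm

Short side: √(764 · 886) = √676904 ≈ 822.7 → 823 mm
Long side: √(1080 · 1253) = √1353240 ≈ 1163.3 → 1163 mm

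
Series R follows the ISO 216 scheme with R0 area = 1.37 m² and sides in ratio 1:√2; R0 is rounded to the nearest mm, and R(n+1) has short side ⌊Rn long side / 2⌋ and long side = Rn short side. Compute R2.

Let R0's short side be w mm. w · w√2 = 1.37 m² = 1,370,000 mm², so w ≈ 984.2 mm and w√2 ≈ 1391.9 mm → R0 = 984 × 1392 mm.
R1: ⌊1392/2⌋ × 984 = 696 × 984 mm
R2: ⌊984/2⌋ × 696 = 492 × 696 mm

492 × 696 mm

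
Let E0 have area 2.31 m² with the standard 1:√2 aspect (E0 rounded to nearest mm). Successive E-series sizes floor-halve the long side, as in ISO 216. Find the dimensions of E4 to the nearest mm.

319 × 451 mm

Let E0's short side be w mm. w · w√2 = 2.31 m² = 2,310,000 mm², so w ≈ 1278.1 mm and w√2 ≈ 1807.4 mm → E0 = 1278 × 1807 mm.
E1: ⌊1807/2⌋ × 1278 = 903 × 1278 mm
E2: ⌊1278/2⌋ × 903 = 639 × 903 mm
E3: ⌊903/2⌋ × 639 = 451 × 639 mm
E4: ⌊639/2⌋ × 451 = 319 × 451 mm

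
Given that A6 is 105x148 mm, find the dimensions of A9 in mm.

37 × 52 mm

A7: ⌊148/2⌋ × 105 = 74 × 105 mm
A8: ⌊105/2⌋ × 74 = 52 × 74 mm
A9: ⌊74/2⌋ × 52 = 37 × 52 mm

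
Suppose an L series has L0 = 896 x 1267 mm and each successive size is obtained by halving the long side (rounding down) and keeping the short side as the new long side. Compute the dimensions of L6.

L1 = 633 × 896 mm (from L0 by 1 halving).
L2: ⌊896/2⌋ × 633 = 448 × 633 mm
L3: ⌊633/2⌋ × 448 = 316 × 448 mm
L4: ⌊448/2⌋ × 316 = 224 × 316 mm
L5: ⌊316/2⌋ × 224 = 158 × 224 mm
L6: ⌊224/2⌋ × 158 = 112 × 158 mm

112 × 158 mm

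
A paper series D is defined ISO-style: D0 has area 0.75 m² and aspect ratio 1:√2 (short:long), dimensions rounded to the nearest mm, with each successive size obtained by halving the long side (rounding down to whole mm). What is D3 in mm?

Let D0's short side be w mm. w · w√2 = 0.75 m² = 750,000 mm², so w ≈ 728.2 mm and w√2 ≈ 1029.9 mm → D0 = 728 × 1030 mm.
D1: ⌊1030/2⌋ × 728 = 515 × 728 mm
D2: ⌊728/2⌋ × 515 = 364 × 515 mm
D3: ⌊515/2⌋ × 364 = 257 × 364 mm

257 × 364 mm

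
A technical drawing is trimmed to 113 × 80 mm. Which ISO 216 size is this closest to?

Aspect ratio 113/80 ≈ 1.413 — close to the ISO √2 ≈ 1.414.
In the C-series (envelope sizes, between A and B): C7 = 81 × 114 mm.
Off by 2 mm total — nearest standard size.

C7 (81 × 114 mm)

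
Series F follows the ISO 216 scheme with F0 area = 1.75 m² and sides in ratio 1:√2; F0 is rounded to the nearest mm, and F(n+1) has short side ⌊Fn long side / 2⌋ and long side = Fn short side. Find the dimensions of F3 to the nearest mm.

393 × 556 mm

Let F0's short side be w mm. w · w√2 = 1.75 m² = 1,750,000 mm², so w ≈ 1112.4 mm and w√2 ≈ 1573.2 mm → F0 = 1112 × 1573 mm.
F1: ⌊1573/2⌋ × 1112 = 786 × 1112 mm
F2: ⌊1112/2⌋ × 786 = 556 × 786 mm
F3: ⌊786/2⌋ × 556 = 393 × 556 mm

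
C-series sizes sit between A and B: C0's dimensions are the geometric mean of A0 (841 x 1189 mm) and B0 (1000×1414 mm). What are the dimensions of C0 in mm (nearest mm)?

917 × 1297 mm

Short: √(841 · 1000) = √841000 ≈ 917.1 mm.
Long: √(1189 · 1414) = √1681246 ≈ 1296.6 mm.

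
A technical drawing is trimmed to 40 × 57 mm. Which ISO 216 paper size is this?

C9 (40 × 57 mm)

Aspect ratio 57/40 ≈ 1.425 — close to the ISO √2 ≈ 1.414.
In the C-series (envelope sizes, between A and B): C9 = 40 × 57 mm.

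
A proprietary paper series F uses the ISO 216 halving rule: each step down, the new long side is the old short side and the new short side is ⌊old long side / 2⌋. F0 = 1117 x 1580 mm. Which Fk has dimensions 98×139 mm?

F0: 1117 × 1580 mm
F1: 790 × 1117 mm
F2: 558 × 790 mm
F3: 395 × 558 mm
F4: 279 × 395 mm
F5: 197 × 279 mm
F6: 139 × 197 mm
F7: 98 × 139 mm
F8: 69 × 98 mm
→ matches F7.

F7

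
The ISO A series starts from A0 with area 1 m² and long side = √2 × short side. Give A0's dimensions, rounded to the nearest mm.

Let the short side be w mm. Then the long side is w√2 and w · w√2 = 10⁶ mm².
w² = 10⁶/√2, so w = 1000 / 2^(1/4) ≈ 840.9 mm; long side = 1000 · 2^(1/4) ≈ 1189.2 mm.

841 × 1189 mm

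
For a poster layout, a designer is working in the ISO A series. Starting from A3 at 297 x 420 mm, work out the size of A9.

37 × 52 mm

A4: ⌊420/2⌋ × 297 = 210 × 297 mm
A5: ⌊297/2⌋ × 210 = 148 × 210 mm
A6: ⌊210/2⌋ × 148 = 105 × 148 mm
A7: ⌊148/2⌋ × 105 = 74 × 105 mm
A8: ⌊105/2⌋ × 74 = 52 × 74 mm
A9: ⌊74/2⌋ × 52 = 37 × 52 mm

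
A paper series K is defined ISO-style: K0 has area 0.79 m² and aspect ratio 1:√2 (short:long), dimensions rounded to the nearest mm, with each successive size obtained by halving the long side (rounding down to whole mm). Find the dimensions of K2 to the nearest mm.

Let K0's short side be w mm. w · w√2 = 0.79 m² = 790,000 mm², so w ≈ 747.4 mm and w√2 ≈ 1057.0 mm → K0 = 747 × 1057 mm.
K1: ⌊1057/2⌋ × 747 = 528 × 747 mm
K2: ⌊747/2⌋ × 528 = 373 × 528 mm

373 × 528 mm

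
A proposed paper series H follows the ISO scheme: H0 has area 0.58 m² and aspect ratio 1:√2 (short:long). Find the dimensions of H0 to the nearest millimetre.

Let the short side be w mm. Then w · w√2 = 0.58 m² = 580,000 mm².
w² = 580,000/√2, so w ≈ 640.4 mm; long side = w√2 ≈ 905.7 mm.

640 × 906 mm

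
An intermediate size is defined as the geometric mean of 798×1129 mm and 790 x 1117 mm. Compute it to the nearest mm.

794 × 1123 mm

Short side: √(798 · 790) = √630420 ≈ 794.0 → 794 mm
Long side: √(1129 · 1117) = √1261093 ≈ 1123.0 → 1123 mm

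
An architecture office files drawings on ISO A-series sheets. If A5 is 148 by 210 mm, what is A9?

37 × 52 mm

A6: ⌊210/2⌋ × 148 = 105 × 148 mm
A7: ⌊148/2⌋ × 105 = 74 × 105 mm
A8: ⌊105/2⌋ × 74 = 52 × 74 mm
A9: ⌊74/2⌋ × 52 = 37 × 52 mm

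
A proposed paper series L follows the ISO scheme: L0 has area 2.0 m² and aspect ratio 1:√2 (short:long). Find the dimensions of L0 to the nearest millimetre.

1189 × 1682 mm

Let the short side be w mm. Then w · w√2 = 2.0 m² = 2,000,000 mm².
w² = 2,000,000/√2, so w ≈ 1189.2 mm; long side = w√2 ≈ 1681.8 mm.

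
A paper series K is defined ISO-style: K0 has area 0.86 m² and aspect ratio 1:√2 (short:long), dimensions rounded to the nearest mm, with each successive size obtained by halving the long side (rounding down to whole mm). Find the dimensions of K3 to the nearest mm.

275 × 390 mm

Let K0's short side be w mm. w · w√2 = 0.86 m² = 860,000 mm², so w ≈ 779.8 mm and w√2 ≈ 1102.8 mm → K0 = 780 × 1103 mm.
K1: ⌊1103/2⌋ × 780 = 551 × 780 mm
K2: ⌊780/2⌋ × 551 = 390 × 551 mm
K3: ⌊551/2⌋ × 390 = 275 × 390 mm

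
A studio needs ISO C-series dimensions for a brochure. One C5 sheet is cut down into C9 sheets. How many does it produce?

C5 = 162 × 229 mm; C9 = 40 × 57 mm.
Each halving step doubles the count; 4 steps from C5 to C9.
2^4 = 16.

16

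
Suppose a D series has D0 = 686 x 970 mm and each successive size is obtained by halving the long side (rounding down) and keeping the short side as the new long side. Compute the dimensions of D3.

242 × 343 mm

D1: ⌊970/2⌋ × 686 = 485 × 686 mm
D2: ⌊686/2⌋ × 485 = 343 × 485 mm
D3: ⌊485/2⌋ × 343 = 242 × 343 mm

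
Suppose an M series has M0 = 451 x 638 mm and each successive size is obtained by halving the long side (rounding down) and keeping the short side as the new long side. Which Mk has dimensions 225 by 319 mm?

M0: 451 × 638 mm
M1: 319 × 451 mm
M2: 225 × 319 mm
M3: 159 × 225 mm
→ matches M2.

M2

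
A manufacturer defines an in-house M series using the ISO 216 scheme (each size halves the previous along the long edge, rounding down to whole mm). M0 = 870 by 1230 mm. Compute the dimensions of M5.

M1: ⌊1230/2⌋ × 870 = 615 × 870 mm
M2: ⌊870/2⌋ × 615 = 435 × 615 mm
M3: ⌊615/2⌋ × 435 = 307 × 435 mm
M4: ⌊435/2⌋ × 307 = 217 × 307 mm
M5: ⌊307/2⌋ × 217 = 153 × 217 mm

153 × 217 mm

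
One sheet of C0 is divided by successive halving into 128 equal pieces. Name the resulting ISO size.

C7

128 = 2^7, so 7 halving steps.
C0 → C1 → … → C7 after 7 steps.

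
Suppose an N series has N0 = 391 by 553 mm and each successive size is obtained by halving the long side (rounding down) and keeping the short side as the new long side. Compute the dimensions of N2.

N1: ⌊553/2⌋ × 391 = 276 × 391 mm
N2: ⌊391/2⌋ × 276 = 195 × 276 mm

195 × 276 mm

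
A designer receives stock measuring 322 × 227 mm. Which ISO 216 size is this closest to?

Aspect ratio 322/227 ≈ 1.419 — close to the ISO √2 ≈ 1.414.
In the C-series (envelope sizes, between A and B): C4 = 229 × 324 mm.
Off by 4 mm total — nearest standard size.

C4 (229 × 324 mm)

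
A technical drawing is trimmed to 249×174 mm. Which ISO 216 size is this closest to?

B5 (176 × 250 mm)

Aspect ratio 249/174 ≈ 1.431 (ISO target is √2 ≈ 1.414).
In the B-series (B0 = 1000 × 1414 mm): B5 = 176 × 250 mm.
Off by 3 mm total — nearest standard size.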